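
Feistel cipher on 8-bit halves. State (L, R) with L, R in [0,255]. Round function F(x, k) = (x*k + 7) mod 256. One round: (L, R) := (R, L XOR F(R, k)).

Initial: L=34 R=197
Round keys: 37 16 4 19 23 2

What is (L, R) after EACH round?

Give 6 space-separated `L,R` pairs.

Answer: 197,162 162,226 226,45 45,188 188,198 198,47

Derivation:
Round 1 (k=37): L=197 R=162
Round 2 (k=16): L=162 R=226
Round 3 (k=4): L=226 R=45
Round 4 (k=19): L=45 R=188
Round 5 (k=23): L=188 R=198
Round 6 (k=2): L=198 R=47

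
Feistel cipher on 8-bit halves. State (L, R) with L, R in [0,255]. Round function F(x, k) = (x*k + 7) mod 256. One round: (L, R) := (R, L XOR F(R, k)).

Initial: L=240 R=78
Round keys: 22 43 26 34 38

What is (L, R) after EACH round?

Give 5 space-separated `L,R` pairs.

Round 1 (k=22): L=78 R=75
Round 2 (k=43): L=75 R=238
Round 3 (k=26): L=238 R=120
Round 4 (k=34): L=120 R=25
Round 5 (k=38): L=25 R=197

Answer: 78,75 75,238 238,120 120,25 25,197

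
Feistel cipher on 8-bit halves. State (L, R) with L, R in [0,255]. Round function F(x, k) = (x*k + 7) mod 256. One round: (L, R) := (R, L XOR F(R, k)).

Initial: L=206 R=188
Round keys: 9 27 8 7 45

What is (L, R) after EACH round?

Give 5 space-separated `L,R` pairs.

Answer: 188,109 109,58 58,186 186,39 39,88

Derivation:
Round 1 (k=9): L=188 R=109
Round 2 (k=27): L=109 R=58
Round 3 (k=8): L=58 R=186
Round 4 (k=7): L=186 R=39
Round 5 (k=45): L=39 R=88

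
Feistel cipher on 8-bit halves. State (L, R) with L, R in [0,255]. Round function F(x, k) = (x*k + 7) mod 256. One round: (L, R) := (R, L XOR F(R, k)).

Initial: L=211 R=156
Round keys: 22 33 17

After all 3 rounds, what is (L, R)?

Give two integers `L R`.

Round 1 (k=22): L=156 R=188
Round 2 (k=33): L=188 R=223
Round 3 (k=17): L=223 R=106

Answer: 223 106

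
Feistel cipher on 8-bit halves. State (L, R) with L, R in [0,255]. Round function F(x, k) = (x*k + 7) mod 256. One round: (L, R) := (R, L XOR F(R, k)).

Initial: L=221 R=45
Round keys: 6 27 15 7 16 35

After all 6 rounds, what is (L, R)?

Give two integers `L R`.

Answer: 58 117

Derivation:
Round 1 (k=6): L=45 R=200
Round 2 (k=27): L=200 R=50
Round 3 (k=15): L=50 R=61
Round 4 (k=7): L=61 R=128
Round 5 (k=16): L=128 R=58
Round 6 (k=35): L=58 R=117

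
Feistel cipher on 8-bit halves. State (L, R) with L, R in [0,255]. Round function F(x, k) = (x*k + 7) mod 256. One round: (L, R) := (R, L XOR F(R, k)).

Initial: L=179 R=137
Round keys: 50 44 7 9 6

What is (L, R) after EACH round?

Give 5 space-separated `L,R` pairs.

Round 1 (k=50): L=137 R=122
Round 2 (k=44): L=122 R=118
Round 3 (k=7): L=118 R=59
Round 4 (k=9): L=59 R=108
Round 5 (k=6): L=108 R=180

Answer: 137,122 122,118 118,59 59,108 108,180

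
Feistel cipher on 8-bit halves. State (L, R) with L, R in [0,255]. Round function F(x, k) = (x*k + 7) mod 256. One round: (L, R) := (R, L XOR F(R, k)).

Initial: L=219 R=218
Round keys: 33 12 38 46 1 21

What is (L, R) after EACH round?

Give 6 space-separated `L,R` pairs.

Round 1 (k=33): L=218 R=250
Round 2 (k=12): L=250 R=101
Round 3 (k=38): L=101 R=255
Round 4 (k=46): L=255 R=188
Round 5 (k=1): L=188 R=60
Round 6 (k=21): L=60 R=79

Answer: 218,250 250,101 101,255 255,188 188,60 60,79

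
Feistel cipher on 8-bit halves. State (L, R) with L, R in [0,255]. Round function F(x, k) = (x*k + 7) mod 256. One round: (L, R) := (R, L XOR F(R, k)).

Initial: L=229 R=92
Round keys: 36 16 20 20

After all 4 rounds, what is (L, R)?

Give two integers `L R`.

Round 1 (k=36): L=92 R=18
Round 2 (k=16): L=18 R=123
Round 3 (k=20): L=123 R=177
Round 4 (k=20): L=177 R=160

Answer: 177 160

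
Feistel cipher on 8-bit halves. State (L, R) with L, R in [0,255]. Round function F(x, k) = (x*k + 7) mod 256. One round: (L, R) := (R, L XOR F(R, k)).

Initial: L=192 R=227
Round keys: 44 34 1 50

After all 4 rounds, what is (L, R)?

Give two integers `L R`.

Round 1 (k=44): L=227 R=203
Round 2 (k=34): L=203 R=30
Round 3 (k=1): L=30 R=238
Round 4 (k=50): L=238 R=157

Answer: 238 157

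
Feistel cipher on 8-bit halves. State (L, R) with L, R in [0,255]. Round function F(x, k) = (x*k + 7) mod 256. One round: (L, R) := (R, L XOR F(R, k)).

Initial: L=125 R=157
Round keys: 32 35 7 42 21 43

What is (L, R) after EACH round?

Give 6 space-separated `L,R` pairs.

Round 1 (k=32): L=157 R=218
Round 2 (k=35): L=218 R=72
Round 3 (k=7): L=72 R=37
Round 4 (k=42): L=37 R=81
Round 5 (k=21): L=81 R=137
Round 6 (k=43): L=137 R=91

Answer: 157,218 218,72 72,37 37,81 81,137 137,91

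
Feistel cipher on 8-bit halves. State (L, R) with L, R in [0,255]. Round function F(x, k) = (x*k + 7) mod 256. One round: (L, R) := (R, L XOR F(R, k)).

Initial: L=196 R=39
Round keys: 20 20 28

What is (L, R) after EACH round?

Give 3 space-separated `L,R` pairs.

Round 1 (k=20): L=39 R=215
Round 2 (k=20): L=215 R=244
Round 3 (k=28): L=244 R=96

Answer: 39,215 215,244 244,96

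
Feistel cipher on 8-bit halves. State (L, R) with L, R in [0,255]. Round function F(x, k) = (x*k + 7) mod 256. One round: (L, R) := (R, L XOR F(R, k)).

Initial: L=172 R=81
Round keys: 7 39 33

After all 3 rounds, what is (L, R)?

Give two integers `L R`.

Round 1 (k=7): L=81 R=146
Round 2 (k=39): L=146 R=20
Round 3 (k=33): L=20 R=9

Answer: 20 9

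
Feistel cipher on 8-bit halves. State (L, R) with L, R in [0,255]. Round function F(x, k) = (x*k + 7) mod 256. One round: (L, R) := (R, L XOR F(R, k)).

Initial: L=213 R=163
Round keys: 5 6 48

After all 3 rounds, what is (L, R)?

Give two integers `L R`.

Answer: 250 4

Derivation:
Round 1 (k=5): L=163 R=227
Round 2 (k=6): L=227 R=250
Round 3 (k=48): L=250 R=4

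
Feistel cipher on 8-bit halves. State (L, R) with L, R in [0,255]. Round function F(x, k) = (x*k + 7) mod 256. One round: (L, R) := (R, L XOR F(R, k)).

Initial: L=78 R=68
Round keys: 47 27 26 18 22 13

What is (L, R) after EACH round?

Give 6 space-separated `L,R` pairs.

Round 1 (k=47): L=68 R=205
Round 2 (k=27): L=205 R=226
Round 3 (k=26): L=226 R=54
Round 4 (k=18): L=54 R=49
Round 5 (k=22): L=49 R=11
Round 6 (k=13): L=11 R=167

Answer: 68,205 205,226 226,54 54,49 49,11 11,167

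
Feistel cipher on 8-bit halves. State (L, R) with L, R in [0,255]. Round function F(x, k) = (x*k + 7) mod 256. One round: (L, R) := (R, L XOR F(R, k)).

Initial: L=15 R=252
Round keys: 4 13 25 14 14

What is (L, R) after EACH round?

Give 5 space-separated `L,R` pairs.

Round 1 (k=4): L=252 R=248
Round 2 (k=13): L=248 R=99
Round 3 (k=25): L=99 R=74
Round 4 (k=14): L=74 R=112
Round 5 (k=14): L=112 R=109

Answer: 252,248 248,99 99,74 74,112 112,109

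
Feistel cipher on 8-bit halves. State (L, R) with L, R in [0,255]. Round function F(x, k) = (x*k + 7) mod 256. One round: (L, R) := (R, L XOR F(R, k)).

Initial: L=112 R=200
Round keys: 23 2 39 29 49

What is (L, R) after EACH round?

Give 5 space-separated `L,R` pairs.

Round 1 (k=23): L=200 R=143
Round 2 (k=2): L=143 R=237
Round 3 (k=39): L=237 R=173
Round 4 (k=29): L=173 R=77
Round 5 (k=49): L=77 R=105

Answer: 200,143 143,237 237,173 173,77 77,105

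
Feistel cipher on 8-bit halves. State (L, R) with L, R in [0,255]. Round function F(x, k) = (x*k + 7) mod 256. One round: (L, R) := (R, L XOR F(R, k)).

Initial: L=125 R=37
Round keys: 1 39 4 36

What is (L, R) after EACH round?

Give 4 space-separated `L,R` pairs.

Round 1 (k=1): L=37 R=81
Round 2 (k=39): L=81 R=123
Round 3 (k=4): L=123 R=162
Round 4 (k=36): L=162 R=180

Answer: 37,81 81,123 123,162 162,180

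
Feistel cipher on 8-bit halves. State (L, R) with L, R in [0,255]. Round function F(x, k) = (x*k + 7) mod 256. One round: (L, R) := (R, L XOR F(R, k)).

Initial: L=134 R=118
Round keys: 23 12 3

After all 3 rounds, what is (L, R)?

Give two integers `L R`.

Answer: 173 41

Derivation:
Round 1 (k=23): L=118 R=39
Round 2 (k=12): L=39 R=173
Round 3 (k=3): L=173 R=41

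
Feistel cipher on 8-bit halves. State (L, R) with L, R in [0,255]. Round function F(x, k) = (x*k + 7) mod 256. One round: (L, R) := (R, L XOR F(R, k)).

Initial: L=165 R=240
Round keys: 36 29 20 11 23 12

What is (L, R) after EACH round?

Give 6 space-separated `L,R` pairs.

Round 1 (k=36): L=240 R=98
Round 2 (k=29): L=98 R=209
Round 3 (k=20): L=209 R=57
Round 4 (k=11): L=57 R=171
Round 5 (k=23): L=171 R=93
Round 6 (k=12): L=93 R=200

Answer: 240,98 98,209 209,57 57,171 171,93 93,200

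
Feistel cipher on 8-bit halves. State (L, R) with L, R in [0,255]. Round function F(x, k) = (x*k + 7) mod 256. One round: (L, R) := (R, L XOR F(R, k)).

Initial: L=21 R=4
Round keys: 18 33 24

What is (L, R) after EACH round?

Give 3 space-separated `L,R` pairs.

Answer: 4,90 90,165 165,37

Derivation:
Round 1 (k=18): L=4 R=90
Round 2 (k=33): L=90 R=165
Round 3 (k=24): L=165 R=37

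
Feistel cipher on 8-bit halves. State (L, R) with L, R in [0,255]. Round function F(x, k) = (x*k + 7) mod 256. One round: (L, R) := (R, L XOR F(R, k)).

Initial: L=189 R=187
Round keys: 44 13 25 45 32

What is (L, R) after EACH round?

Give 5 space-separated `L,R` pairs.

Answer: 187,150 150,30 30,99 99,112 112,100

Derivation:
Round 1 (k=44): L=187 R=150
Round 2 (k=13): L=150 R=30
Round 3 (k=25): L=30 R=99
Round 4 (k=45): L=99 R=112
Round 5 (k=32): L=112 R=100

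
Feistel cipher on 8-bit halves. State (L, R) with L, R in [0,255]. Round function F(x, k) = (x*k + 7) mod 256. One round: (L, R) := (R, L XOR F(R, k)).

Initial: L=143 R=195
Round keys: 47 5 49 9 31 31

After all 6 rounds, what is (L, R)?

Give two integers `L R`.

Round 1 (k=47): L=195 R=91
Round 2 (k=5): L=91 R=13
Round 3 (k=49): L=13 R=223
Round 4 (k=9): L=223 R=211
Round 5 (k=31): L=211 R=75
Round 6 (k=31): L=75 R=207

Answer: 75 207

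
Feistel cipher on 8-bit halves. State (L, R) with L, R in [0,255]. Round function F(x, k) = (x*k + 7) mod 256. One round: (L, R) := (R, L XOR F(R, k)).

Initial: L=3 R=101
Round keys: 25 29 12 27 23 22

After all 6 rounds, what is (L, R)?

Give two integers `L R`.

Answer: 167 173

Derivation:
Round 1 (k=25): L=101 R=231
Round 2 (k=29): L=231 R=87
Round 3 (k=12): L=87 R=252
Round 4 (k=27): L=252 R=204
Round 5 (k=23): L=204 R=167
Round 6 (k=22): L=167 R=173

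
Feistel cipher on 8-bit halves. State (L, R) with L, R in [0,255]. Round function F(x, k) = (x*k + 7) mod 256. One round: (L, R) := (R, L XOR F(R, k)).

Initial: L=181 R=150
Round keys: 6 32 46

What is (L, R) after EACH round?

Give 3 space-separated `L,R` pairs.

Round 1 (k=6): L=150 R=62
Round 2 (k=32): L=62 R=81
Round 3 (k=46): L=81 R=171

Answer: 150,62 62,81 81,171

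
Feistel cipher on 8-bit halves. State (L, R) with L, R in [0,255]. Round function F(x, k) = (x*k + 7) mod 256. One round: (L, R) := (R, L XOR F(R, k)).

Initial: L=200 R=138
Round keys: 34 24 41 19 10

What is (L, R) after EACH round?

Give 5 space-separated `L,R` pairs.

Answer: 138,147 147,69 69,135 135,73 73,102

Derivation:
Round 1 (k=34): L=138 R=147
Round 2 (k=24): L=147 R=69
Round 3 (k=41): L=69 R=135
Round 4 (k=19): L=135 R=73
Round 5 (k=10): L=73 R=102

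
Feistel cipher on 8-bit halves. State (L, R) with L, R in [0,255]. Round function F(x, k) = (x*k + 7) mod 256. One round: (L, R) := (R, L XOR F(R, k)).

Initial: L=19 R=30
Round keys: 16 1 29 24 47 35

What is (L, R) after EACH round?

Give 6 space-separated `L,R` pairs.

Answer: 30,244 244,229 229,12 12,194 194,169 169,224

Derivation:
Round 1 (k=16): L=30 R=244
Round 2 (k=1): L=244 R=229
Round 3 (k=29): L=229 R=12
Round 4 (k=24): L=12 R=194
Round 5 (k=47): L=194 R=169
Round 6 (k=35): L=169 R=224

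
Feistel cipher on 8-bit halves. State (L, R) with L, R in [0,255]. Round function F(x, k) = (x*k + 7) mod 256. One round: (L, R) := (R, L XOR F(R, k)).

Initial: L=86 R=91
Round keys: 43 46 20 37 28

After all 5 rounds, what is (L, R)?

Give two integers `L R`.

Round 1 (k=43): L=91 R=6
Round 2 (k=46): L=6 R=64
Round 3 (k=20): L=64 R=1
Round 4 (k=37): L=1 R=108
Round 5 (k=28): L=108 R=214

Answer: 108 214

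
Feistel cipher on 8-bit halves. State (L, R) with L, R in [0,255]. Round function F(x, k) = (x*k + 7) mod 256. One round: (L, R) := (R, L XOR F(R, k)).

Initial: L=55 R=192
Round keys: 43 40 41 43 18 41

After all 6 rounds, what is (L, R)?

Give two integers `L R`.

Answer: 245 186

Derivation:
Round 1 (k=43): L=192 R=112
Round 2 (k=40): L=112 R=71
Round 3 (k=41): L=71 R=22
Round 4 (k=43): L=22 R=254
Round 5 (k=18): L=254 R=245
Round 6 (k=41): L=245 R=186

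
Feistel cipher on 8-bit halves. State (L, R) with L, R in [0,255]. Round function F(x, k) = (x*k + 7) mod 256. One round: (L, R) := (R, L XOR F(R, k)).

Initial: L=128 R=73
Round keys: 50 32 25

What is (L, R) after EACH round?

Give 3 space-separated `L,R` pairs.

Round 1 (k=50): L=73 R=201
Round 2 (k=32): L=201 R=110
Round 3 (k=25): L=110 R=12

Answer: 73,201 201,110 110,12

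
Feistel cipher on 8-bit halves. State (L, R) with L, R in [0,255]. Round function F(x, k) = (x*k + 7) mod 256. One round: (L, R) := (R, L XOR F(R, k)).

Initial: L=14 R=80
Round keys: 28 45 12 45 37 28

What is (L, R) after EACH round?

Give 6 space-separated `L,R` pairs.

Answer: 80,201 201,12 12,94 94,129 129,242 242,254

Derivation:
Round 1 (k=28): L=80 R=201
Round 2 (k=45): L=201 R=12
Round 3 (k=12): L=12 R=94
Round 4 (k=45): L=94 R=129
Round 5 (k=37): L=129 R=242
Round 6 (k=28): L=242 R=254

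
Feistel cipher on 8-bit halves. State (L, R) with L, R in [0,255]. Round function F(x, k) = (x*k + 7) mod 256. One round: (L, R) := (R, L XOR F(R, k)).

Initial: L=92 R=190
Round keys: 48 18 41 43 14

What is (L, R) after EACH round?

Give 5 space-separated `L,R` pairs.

Answer: 190,251 251,19 19,233 233,57 57,204

Derivation:
Round 1 (k=48): L=190 R=251
Round 2 (k=18): L=251 R=19
Round 3 (k=41): L=19 R=233
Round 4 (k=43): L=233 R=57
Round 5 (k=14): L=57 R=204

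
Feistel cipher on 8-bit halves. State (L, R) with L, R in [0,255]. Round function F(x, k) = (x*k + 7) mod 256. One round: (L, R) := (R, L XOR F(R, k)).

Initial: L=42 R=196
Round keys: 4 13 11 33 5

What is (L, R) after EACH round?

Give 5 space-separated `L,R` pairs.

Round 1 (k=4): L=196 R=61
Round 2 (k=13): L=61 R=228
Round 3 (k=11): L=228 R=238
Round 4 (k=33): L=238 R=81
Round 5 (k=5): L=81 R=114

Answer: 196,61 61,228 228,238 238,81 81,114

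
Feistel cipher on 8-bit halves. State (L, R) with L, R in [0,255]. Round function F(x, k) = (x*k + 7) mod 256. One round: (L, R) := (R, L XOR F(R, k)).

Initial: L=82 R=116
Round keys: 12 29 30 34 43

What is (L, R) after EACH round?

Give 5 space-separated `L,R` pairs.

Answer: 116,37 37,76 76,202 202,151 151,174

Derivation:
Round 1 (k=12): L=116 R=37
Round 2 (k=29): L=37 R=76
Round 3 (k=30): L=76 R=202
Round 4 (k=34): L=202 R=151
Round 5 (k=43): L=151 R=174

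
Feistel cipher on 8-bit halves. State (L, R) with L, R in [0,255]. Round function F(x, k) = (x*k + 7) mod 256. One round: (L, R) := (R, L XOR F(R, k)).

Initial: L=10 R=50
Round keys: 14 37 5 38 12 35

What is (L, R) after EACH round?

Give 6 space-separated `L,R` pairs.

Answer: 50,201 201,38 38,12 12,233 233,255 255,13

Derivation:
Round 1 (k=14): L=50 R=201
Round 2 (k=37): L=201 R=38
Round 3 (k=5): L=38 R=12
Round 4 (k=38): L=12 R=233
Round 5 (k=12): L=233 R=255
Round 6 (k=35): L=255 R=13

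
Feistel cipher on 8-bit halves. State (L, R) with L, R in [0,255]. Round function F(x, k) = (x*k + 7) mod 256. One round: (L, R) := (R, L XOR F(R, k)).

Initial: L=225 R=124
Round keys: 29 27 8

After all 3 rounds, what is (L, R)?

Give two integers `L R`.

Answer: 241 125

Derivation:
Round 1 (k=29): L=124 R=242
Round 2 (k=27): L=242 R=241
Round 3 (k=8): L=241 R=125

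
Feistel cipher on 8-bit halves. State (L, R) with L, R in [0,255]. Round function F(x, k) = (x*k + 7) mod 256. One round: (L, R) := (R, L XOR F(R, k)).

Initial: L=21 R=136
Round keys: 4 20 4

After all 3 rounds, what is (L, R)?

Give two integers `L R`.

Answer: 103 145

Derivation:
Round 1 (k=4): L=136 R=50
Round 2 (k=20): L=50 R=103
Round 3 (k=4): L=103 R=145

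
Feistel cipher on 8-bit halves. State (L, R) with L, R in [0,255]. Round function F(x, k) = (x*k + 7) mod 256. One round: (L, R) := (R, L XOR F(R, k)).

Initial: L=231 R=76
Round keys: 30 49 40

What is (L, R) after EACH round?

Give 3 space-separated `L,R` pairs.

Round 1 (k=30): L=76 R=8
Round 2 (k=49): L=8 R=195
Round 3 (k=40): L=195 R=119

Answer: 76,8 8,195 195,119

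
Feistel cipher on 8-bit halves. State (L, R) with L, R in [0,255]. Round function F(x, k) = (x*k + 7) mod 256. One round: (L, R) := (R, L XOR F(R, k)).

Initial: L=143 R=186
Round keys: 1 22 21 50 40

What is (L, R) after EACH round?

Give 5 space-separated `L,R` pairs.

Round 1 (k=1): L=186 R=78
Round 2 (k=22): L=78 R=1
Round 3 (k=21): L=1 R=82
Round 4 (k=50): L=82 R=10
Round 5 (k=40): L=10 R=197

Answer: 186,78 78,1 1,82 82,10 10,197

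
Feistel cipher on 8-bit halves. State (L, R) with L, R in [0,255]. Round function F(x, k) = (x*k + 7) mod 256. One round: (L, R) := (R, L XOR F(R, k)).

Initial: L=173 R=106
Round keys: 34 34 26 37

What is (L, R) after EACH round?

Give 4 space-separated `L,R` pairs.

Round 1 (k=34): L=106 R=182
Round 2 (k=34): L=182 R=89
Round 3 (k=26): L=89 R=167
Round 4 (k=37): L=167 R=115

Answer: 106,182 182,89 89,167 167,115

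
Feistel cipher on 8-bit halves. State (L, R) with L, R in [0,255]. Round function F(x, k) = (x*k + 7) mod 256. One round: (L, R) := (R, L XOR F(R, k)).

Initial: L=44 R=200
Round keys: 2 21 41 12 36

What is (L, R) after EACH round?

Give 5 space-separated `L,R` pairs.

Answer: 200,187 187,150 150,182 182,25 25,61

Derivation:
Round 1 (k=2): L=200 R=187
Round 2 (k=21): L=187 R=150
Round 3 (k=41): L=150 R=182
Round 4 (k=12): L=182 R=25
Round 5 (k=36): L=25 R=61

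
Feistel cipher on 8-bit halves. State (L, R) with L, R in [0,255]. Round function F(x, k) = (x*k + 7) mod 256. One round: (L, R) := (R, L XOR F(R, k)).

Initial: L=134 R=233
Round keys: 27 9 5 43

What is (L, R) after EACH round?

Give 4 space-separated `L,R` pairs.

Answer: 233,28 28,234 234,133 133,180

Derivation:
Round 1 (k=27): L=233 R=28
Round 2 (k=9): L=28 R=234
Round 3 (k=5): L=234 R=133
Round 4 (k=43): L=133 R=180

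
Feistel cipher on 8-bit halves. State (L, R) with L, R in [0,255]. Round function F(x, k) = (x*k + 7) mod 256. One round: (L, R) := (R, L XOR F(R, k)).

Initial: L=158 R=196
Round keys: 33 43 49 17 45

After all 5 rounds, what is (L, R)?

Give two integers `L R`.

Answer: 97 48

Derivation:
Round 1 (k=33): L=196 R=213
Round 2 (k=43): L=213 R=10
Round 3 (k=49): L=10 R=36
Round 4 (k=17): L=36 R=97
Round 5 (k=45): L=97 R=48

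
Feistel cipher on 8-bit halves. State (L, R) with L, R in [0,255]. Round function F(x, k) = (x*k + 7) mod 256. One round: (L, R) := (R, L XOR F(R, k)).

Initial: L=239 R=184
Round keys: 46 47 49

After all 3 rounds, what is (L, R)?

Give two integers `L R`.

Answer: 55 118

Derivation:
Round 1 (k=46): L=184 R=248
Round 2 (k=47): L=248 R=55
Round 3 (k=49): L=55 R=118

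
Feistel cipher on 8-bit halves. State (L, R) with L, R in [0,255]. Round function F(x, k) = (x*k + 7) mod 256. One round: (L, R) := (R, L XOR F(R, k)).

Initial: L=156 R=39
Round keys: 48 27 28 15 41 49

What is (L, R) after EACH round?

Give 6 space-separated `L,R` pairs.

Round 1 (k=48): L=39 R=203
Round 2 (k=27): L=203 R=87
Round 3 (k=28): L=87 R=64
Round 4 (k=15): L=64 R=144
Round 5 (k=41): L=144 R=87
Round 6 (k=49): L=87 R=62

Answer: 39,203 203,87 87,64 64,144 144,87 87,62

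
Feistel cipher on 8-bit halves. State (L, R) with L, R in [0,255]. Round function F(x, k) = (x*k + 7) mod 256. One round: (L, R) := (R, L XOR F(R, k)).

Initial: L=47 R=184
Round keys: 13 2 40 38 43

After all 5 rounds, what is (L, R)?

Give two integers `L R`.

Answer: 94 126

Derivation:
Round 1 (k=13): L=184 R=112
Round 2 (k=2): L=112 R=95
Round 3 (k=40): L=95 R=175
Round 4 (k=38): L=175 R=94
Round 5 (k=43): L=94 R=126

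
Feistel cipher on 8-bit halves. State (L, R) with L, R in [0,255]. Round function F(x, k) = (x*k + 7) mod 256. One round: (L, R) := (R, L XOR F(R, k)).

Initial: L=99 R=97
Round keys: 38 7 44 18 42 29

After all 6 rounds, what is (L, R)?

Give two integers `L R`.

Answer: 152 94

Derivation:
Round 1 (k=38): L=97 R=14
Round 2 (k=7): L=14 R=8
Round 3 (k=44): L=8 R=105
Round 4 (k=18): L=105 R=97
Round 5 (k=42): L=97 R=152
Round 6 (k=29): L=152 R=94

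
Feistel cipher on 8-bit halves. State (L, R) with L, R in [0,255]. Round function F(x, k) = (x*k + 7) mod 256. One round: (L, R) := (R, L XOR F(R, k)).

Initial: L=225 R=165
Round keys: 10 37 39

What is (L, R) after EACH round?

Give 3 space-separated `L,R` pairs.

Answer: 165,152 152,90 90,37

Derivation:
Round 1 (k=10): L=165 R=152
Round 2 (k=37): L=152 R=90
Round 3 (k=39): L=90 R=37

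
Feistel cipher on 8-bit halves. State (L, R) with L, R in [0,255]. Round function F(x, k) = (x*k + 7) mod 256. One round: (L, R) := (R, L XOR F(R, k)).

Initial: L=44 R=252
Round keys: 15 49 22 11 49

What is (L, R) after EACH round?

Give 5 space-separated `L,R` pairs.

Round 1 (k=15): L=252 R=231
Round 2 (k=49): L=231 R=194
Round 3 (k=22): L=194 R=84
Round 4 (k=11): L=84 R=97
Round 5 (k=49): L=97 R=204

Answer: 252,231 231,194 194,84 84,97 97,204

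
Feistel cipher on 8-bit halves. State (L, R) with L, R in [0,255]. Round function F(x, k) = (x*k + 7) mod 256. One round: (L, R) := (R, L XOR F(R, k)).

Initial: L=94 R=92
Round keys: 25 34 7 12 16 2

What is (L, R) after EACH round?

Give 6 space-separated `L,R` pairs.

Round 1 (k=25): L=92 R=93
Round 2 (k=34): L=93 R=61
Round 3 (k=7): L=61 R=239
Round 4 (k=12): L=239 R=6
Round 5 (k=16): L=6 R=136
Round 6 (k=2): L=136 R=17

Answer: 92,93 93,61 61,239 239,6 6,136 136,17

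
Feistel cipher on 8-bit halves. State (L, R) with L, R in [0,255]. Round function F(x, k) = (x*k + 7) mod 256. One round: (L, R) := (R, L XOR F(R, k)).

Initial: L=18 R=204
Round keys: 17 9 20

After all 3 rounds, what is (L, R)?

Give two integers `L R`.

Answer: 92 182

Derivation:
Round 1 (k=17): L=204 R=129
Round 2 (k=9): L=129 R=92
Round 3 (k=20): L=92 R=182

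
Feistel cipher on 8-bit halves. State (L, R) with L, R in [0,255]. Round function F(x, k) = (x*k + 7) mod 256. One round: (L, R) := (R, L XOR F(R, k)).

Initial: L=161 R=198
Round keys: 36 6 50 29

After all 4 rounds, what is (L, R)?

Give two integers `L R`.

Answer: 143 7

Derivation:
Round 1 (k=36): L=198 R=126
Round 2 (k=6): L=126 R=61
Round 3 (k=50): L=61 R=143
Round 4 (k=29): L=143 R=7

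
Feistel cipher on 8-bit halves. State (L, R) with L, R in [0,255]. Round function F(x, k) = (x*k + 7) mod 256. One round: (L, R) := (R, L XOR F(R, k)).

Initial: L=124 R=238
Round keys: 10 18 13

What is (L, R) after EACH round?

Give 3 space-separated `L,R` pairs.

Round 1 (k=10): L=238 R=47
Round 2 (k=18): L=47 R=187
Round 3 (k=13): L=187 R=169

Answer: 238,47 47,187 187,169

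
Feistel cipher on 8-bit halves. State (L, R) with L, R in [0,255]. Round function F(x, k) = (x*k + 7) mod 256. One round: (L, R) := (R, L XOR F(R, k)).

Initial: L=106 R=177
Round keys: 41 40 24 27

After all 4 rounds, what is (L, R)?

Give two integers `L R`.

Round 1 (k=41): L=177 R=10
Round 2 (k=40): L=10 R=38
Round 3 (k=24): L=38 R=157
Round 4 (k=27): L=157 R=176

Answer: 157 176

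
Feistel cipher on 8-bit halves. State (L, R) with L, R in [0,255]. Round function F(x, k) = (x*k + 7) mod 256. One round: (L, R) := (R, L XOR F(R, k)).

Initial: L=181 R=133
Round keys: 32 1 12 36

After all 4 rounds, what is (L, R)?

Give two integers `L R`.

Round 1 (k=32): L=133 R=18
Round 2 (k=1): L=18 R=156
Round 3 (k=12): L=156 R=69
Round 4 (k=36): L=69 R=39

Answer: 69 39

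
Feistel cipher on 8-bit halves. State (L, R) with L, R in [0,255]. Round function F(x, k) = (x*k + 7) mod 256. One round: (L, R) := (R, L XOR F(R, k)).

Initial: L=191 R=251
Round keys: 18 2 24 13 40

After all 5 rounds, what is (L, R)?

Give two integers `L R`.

Round 1 (k=18): L=251 R=18
Round 2 (k=2): L=18 R=208
Round 3 (k=24): L=208 R=149
Round 4 (k=13): L=149 R=72
Round 5 (k=40): L=72 R=210

Answer: 72 210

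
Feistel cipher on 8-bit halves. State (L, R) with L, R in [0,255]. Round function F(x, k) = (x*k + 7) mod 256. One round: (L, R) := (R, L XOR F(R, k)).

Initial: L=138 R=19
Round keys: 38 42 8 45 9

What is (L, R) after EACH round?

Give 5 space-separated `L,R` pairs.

Round 1 (k=38): L=19 R=83
Round 2 (k=42): L=83 R=182
Round 3 (k=8): L=182 R=228
Round 4 (k=45): L=228 R=173
Round 5 (k=9): L=173 R=248

Answer: 19,83 83,182 182,228 228,173 173,248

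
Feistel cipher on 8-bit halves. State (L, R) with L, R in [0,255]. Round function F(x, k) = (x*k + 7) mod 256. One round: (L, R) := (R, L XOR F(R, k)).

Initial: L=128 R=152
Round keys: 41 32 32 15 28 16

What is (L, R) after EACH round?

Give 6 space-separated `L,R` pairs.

Answer: 152,223 223,127 127,56 56,48 48,127 127,199

Derivation:
Round 1 (k=41): L=152 R=223
Round 2 (k=32): L=223 R=127
Round 3 (k=32): L=127 R=56
Round 4 (k=15): L=56 R=48
Round 5 (k=28): L=48 R=127
Round 6 (k=16): L=127 R=199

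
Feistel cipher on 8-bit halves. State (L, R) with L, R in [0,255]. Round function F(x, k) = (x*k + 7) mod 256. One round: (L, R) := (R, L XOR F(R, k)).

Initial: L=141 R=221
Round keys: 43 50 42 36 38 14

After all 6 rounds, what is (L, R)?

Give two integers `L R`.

Answer: 93 26

Derivation:
Round 1 (k=43): L=221 R=171
Round 2 (k=50): L=171 R=176
Round 3 (k=42): L=176 R=76
Round 4 (k=36): L=76 R=7
Round 5 (k=38): L=7 R=93
Round 6 (k=14): L=93 R=26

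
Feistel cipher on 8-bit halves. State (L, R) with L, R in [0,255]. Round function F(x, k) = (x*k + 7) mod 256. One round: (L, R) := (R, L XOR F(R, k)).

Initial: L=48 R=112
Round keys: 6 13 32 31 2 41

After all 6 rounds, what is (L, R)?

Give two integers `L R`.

Round 1 (k=6): L=112 R=151
Round 2 (k=13): L=151 R=194
Round 3 (k=32): L=194 R=208
Round 4 (k=31): L=208 R=245
Round 5 (k=2): L=245 R=33
Round 6 (k=41): L=33 R=165

Answer: 33 165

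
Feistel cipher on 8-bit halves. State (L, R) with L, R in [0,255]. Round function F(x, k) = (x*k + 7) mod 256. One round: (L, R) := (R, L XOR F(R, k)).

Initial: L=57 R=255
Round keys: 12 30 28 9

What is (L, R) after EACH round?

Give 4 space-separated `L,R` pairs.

Round 1 (k=12): L=255 R=194
Round 2 (k=30): L=194 R=60
Round 3 (k=28): L=60 R=85
Round 4 (k=9): L=85 R=56

Answer: 255,194 194,60 60,85 85,56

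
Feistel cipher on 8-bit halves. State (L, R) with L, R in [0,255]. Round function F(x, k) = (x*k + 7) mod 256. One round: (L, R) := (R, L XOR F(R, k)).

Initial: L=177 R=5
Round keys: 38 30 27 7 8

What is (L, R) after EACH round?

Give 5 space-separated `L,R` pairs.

Answer: 5,116 116,154 154,49 49,196 196,22

Derivation:
Round 1 (k=38): L=5 R=116
Round 2 (k=30): L=116 R=154
Round 3 (k=27): L=154 R=49
Round 4 (k=7): L=49 R=196
Round 5 (k=8): L=196 R=22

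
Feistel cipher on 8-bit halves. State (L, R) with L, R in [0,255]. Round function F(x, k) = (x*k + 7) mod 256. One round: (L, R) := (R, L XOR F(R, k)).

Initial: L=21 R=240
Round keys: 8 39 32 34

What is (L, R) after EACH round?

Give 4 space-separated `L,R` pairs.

Answer: 240,146 146,181 181,53 53,164

Derivation:
Round 1 (k=8): L=240 R=146
Round 2 (k=39): L=146 R=181
Round 3 (k=32): L=181 R=53
Round 4 (k=34): L=53 R=164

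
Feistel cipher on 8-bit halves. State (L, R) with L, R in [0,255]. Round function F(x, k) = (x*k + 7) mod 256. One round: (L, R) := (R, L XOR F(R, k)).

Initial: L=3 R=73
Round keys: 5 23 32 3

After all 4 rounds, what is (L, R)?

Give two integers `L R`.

Answer: 80 6

Derivation:
Round 1 (k=5): L=73 R=119
Round 2 (k=23): L=119 R=241
Round 3 (k=32): L=241 R=80
Round 4 (k=3): L=80 R=6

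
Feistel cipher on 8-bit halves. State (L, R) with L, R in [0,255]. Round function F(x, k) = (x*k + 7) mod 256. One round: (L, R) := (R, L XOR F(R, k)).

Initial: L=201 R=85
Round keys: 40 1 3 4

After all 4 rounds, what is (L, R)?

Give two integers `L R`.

Round 1 (k=40): L=85 R=134
Round 2 (k=1): L=134 R=216
Round 3 (k=3): L=216 R=9
Round 4 (k=4): L=9 R=243

Answer: 9 243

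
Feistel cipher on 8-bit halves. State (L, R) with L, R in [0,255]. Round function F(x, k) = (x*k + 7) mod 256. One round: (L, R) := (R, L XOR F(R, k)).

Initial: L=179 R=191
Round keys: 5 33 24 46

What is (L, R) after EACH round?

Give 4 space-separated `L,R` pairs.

Answer: 191,113 113,39 39,222 222,204

Derivation:
Round 1 (k=5): L=191 R=113
Round 2 (k=33): L=113 R=39
Round 3 (k=24): L=39 R=222
Round 4 (k=46): L=222 R=204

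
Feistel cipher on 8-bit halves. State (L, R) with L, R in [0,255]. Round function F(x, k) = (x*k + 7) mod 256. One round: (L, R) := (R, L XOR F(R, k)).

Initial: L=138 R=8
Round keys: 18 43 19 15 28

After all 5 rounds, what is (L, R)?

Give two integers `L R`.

Round 1 (k=18): L=8 R=29
Round 2 (k=43): L=29 R=238
Round 3 (k=19): L=238 R=172
Round 4 (k=15): L=172 R=245
Round 5 (k=28): L=245 R=127

Answer: 245 127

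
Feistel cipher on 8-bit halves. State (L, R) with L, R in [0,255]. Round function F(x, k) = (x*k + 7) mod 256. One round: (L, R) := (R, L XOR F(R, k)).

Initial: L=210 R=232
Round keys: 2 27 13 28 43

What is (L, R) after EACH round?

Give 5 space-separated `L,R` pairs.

Answer: 232,5 5,102 102,48 48,33 33,162

Derivation:
Round 1 (k=2): L=232 R=5
Round 2 (k=27): L=5 R=102
Round 3 (k=13): L=102 R=48
Round 4 (k=28): L=48 R=33
Round 5 (k=43): L=33 R=162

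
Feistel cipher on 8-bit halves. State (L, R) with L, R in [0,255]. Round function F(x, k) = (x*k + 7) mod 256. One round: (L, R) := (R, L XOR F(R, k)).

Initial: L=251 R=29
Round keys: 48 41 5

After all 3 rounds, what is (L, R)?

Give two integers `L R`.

Round 1 (k=48): L=29 R=140
Round 2 (k=41): L=140 R=110
Round 3 (k=5): L=110 R=161

Answer: 110 161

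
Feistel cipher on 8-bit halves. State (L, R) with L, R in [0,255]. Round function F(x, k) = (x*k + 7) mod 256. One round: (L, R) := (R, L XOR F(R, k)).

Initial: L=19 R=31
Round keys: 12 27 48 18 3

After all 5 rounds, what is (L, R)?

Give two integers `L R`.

Round 1 (k=12): L=31 R=104
Round 2 (k=27): L=104 R=224
Round 3 (k=48): L=224 R=111
Round 4 (k=18): L=111 R=53
Round 5 (k=3): L=53 R=201

Answer: 53 201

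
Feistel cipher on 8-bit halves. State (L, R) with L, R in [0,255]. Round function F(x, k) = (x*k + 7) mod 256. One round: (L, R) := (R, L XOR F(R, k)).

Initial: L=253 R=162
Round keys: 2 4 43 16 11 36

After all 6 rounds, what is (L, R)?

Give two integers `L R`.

Answer: 245 1

Derivation:
Round 1 (k=2): L=162 R=182
Round 2 (k=4): L=182 R=125
Round 3 (k=43): L=125 R=176
Round 4 (k=16): L=176 R=122
Round 5 (k=11): L=122 R=245
Round 6 (k=36): L=245 R=1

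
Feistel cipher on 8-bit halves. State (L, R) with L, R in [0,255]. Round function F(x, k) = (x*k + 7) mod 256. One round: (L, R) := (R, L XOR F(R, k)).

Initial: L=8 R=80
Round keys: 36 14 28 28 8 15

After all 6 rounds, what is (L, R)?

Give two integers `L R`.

Answer: 187 162

Derivation:
Round 1 (k=36): L=80 R=79
Round 2 (k=14): L=79 R=9
Round 3 (k=28): L=9 R=76
Round 4 (k=28): L=76 R=94
Round 5 (k=8): L=94 R=187
Round 6 (k=15): L=187 R=162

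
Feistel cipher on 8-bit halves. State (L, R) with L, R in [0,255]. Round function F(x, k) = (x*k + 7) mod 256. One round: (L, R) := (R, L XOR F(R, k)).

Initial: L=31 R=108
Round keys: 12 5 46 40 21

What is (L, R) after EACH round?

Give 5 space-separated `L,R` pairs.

Round 1 (k=12): L=108 R=8
Round 2 (k=5): L=8 R=67
Round 3 (k=46): L=67 R=25
Round 4 (k=40): L=25 R=172
Round 5 (k=21): L=172 R=58

Answer: 108,8 8,67 67,25 25,172 172,58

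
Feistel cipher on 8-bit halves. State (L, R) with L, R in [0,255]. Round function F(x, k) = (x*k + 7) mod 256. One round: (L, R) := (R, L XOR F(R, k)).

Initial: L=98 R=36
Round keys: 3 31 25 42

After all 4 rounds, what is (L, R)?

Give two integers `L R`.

Round 1 (k=3): L=36 R=17
Round 2 (k=31): L=17 R=50
Round 3 (k=25): L=50 R=248
Round 4 (k=42): L=248 R=133

Answer: 248 133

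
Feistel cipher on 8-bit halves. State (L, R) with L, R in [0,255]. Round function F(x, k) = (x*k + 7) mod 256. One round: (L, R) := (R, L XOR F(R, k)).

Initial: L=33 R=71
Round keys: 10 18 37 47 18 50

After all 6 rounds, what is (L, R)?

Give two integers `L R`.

Round 1 (k=10): L=71 R=236
Round 2 (k=18): L=236 R=216
Round 3 (k=37): L=216 R=211
Round 4 (k=47): L=211 R=28
Round 5 (k=18): L=28 R=44
Round 6 (k=50): L=44 R=131

Answer: 44 131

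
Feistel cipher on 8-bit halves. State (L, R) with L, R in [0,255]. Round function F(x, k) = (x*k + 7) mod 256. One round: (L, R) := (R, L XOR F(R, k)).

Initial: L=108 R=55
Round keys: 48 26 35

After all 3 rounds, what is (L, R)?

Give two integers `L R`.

Answer: 50 230

Derivation:
Round 1 (k=48): L=55 R=59
Round 2 (k=26): L=59 R=50
Round 3 (k=35): L=50 R=230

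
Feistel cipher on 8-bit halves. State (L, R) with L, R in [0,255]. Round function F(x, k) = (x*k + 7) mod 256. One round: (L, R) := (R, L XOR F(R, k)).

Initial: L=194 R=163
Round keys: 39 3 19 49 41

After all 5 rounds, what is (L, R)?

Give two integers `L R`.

Round 1 (k=39): L=163 R=30
Round 2 (k=3): L=30 R=194
Round 3 (k=19): L=194 R=115
Round 4 (k=49): L=115 R=200
Round 5 (k=41): L=200 R=124

Answer: 200 124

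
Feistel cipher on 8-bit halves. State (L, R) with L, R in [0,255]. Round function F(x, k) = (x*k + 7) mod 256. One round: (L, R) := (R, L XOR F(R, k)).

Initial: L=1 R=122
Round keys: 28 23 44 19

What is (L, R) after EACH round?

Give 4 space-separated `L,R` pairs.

Answer: 122,94 94,3 3,213 213,213

Derivation:
Round 1 (k=28): L=122 R=94
Round 2 (k=23): L=94 R=3
Round 3 (k=44): L=3 R=213
Round 4 (k=19): L=213 R=213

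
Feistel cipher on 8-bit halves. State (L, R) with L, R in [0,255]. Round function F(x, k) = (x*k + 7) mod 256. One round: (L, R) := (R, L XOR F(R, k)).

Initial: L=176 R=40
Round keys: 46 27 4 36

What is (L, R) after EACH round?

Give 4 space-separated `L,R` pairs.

Round 1 (k=46): L=40 R=135
Round 2 (k=27): L=135 R=108
Round 3 (k=4): L=108 R=48
Round 4 (k=36): L=48 R=171

Answer: 40,135 135,108 108,48 48,171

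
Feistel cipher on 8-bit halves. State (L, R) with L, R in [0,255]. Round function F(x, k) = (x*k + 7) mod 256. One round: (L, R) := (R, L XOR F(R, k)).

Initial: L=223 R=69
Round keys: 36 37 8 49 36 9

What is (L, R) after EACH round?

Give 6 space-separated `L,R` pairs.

Answer: 69,100 100,62 62,147 147,20 20,68 68,127

Derivation:
Round 1 (k=36): L=69 R=100
Round 2 (k=37): L=100 R=62
Round 3 (k=8): L=62 R=147
Round 4 (k=49): L=147 R=20
Round 5 (k=36): L=20 R=68
Round 6 (k=9): L=68 R=127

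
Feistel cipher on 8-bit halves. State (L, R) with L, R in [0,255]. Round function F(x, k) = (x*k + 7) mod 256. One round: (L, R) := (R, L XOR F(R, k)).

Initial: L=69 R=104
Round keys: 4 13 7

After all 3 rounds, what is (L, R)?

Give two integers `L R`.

Round 1 (k=4): L=104 R=226
Round 2 (k=13): L=226 R=233
Round 3 (k=7): L=233 R=132

Answer: 233 132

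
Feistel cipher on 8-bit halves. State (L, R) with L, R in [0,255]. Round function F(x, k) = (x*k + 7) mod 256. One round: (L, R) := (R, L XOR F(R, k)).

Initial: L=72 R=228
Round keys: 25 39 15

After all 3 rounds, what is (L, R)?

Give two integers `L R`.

Answer: 152 236

Derivation:
Round 1 (k=25): L=228 R=3
Round 2 (k=39): L=3 R=152
Round 3 (k=15): L=152 R=236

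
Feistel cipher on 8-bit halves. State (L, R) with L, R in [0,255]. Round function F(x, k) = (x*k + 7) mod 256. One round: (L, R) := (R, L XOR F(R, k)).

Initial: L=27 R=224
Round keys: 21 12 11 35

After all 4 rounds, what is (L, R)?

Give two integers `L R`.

Answer: 24 120

Derivation:
Round 1 (k=21): L=224 R=124
Round 2 (k=12): L=124 R=55
Round 3 (k=11): L=55 R=24
Round 4 (k=35): L=24 R=120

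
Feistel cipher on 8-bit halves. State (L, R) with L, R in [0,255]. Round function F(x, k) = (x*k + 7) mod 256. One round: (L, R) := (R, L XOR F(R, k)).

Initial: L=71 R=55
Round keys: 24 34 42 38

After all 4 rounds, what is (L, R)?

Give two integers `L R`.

Answer: 175 225

Derivation:
Round 1 (k=24): L=55 R=104
Round 2 (k=34): L=104 R=224
Round 3 (k=42): L=224 R=175
Round 4 (k=38): L=175 R=225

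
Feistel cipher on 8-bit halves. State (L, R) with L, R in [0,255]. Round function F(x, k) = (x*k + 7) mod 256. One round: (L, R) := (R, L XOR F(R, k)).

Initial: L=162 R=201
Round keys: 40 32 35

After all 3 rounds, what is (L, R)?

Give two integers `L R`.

Answer: 110 220

Derivation:
Round 1 (k=40): L=201 R=205
Round 2 (k=32): L=205 R=110
Round 3 (k=35): L=110 R=220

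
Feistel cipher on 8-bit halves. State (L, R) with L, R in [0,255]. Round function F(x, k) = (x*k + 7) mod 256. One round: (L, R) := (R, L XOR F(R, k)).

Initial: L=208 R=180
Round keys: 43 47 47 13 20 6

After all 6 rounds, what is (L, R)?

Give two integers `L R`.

Answer: 39 186

Derivation:
Round 1 (k=43): L=180 R=147
Round 2 (k=47): L=147 R=176
Round 3 (k=47): L=176 R=196
Round 4 (k=13): L=196 R=75
Round 5 (k=20): L=75 R=39
Round 6 (k=6): L=39 R=186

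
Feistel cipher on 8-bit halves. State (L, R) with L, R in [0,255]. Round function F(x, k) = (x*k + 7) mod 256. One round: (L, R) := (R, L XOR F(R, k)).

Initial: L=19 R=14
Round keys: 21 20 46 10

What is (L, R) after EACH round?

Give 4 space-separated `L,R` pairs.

Round 1 (k=21): L=14 R=62
Round 2 (k=20): L=62 R=209
Round 3 (k=46): L=209 R=171
Round 4 (k=10): L=171 R=100

Answer: 14,62 62,209 209,171 171,100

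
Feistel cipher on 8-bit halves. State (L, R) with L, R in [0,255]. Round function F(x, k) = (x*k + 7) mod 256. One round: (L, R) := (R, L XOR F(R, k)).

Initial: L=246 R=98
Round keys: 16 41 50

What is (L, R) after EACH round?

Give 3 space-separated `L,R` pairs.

Round 1 (k=16): L=98 R=209
Round 2 (k=41): L=209 R=226
Round 3 (k=50): L=226 R=250

Answer: 98,209 209,226 226,250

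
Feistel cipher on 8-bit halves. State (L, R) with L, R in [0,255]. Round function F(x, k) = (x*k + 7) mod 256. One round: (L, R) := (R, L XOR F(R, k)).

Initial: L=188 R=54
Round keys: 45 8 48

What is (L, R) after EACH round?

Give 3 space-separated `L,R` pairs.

Answer: 54,57 57,249 249,142

Derivation:
Round 1 (k=45): L=54 R=57
Round 2 (k=8): L=57 R=249
Round 3 (k=48): L=249 R=142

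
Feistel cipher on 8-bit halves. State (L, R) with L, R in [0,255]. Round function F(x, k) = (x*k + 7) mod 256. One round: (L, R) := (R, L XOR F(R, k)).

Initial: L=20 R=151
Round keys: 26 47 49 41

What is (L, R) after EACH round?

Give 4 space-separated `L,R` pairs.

Round 1 (k=26): L=151 R=73
Round 2 (k=47): L=73 R=249
Round 3 (k=49): L=249 R=249
Round 4 (k=41): L=249 R=17

Answer: 151,73 73,249 249,249 249,17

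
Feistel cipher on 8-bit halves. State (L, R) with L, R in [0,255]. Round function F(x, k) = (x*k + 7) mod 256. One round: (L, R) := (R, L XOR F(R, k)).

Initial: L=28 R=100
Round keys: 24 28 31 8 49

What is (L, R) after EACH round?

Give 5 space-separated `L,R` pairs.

Round 1 (k=24): L=100 R=123
Round 2 (k=28): L=123 R=31
Round 3 (k=31): L=31 R=179
Round 4 (k=8): L=179 R=128
Round 5 (k=49): L=128 R=52

Answer: 100,123 123,31 31,179 179,128 128,52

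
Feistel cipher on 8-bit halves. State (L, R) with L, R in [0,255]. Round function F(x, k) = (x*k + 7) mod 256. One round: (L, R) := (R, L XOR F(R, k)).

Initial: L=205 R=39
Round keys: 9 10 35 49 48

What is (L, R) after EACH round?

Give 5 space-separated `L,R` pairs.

Round 1 (k=9): L=39 R=171
Round 2 (k=10): L=171 R=146
Round 3 (k=35): L=146 R=86
Round 4 (k=49): L=86 R=239
Round 5 (k=48): L=239 R=129

Answer: 39,171 171,146 146,86 86,239 239,129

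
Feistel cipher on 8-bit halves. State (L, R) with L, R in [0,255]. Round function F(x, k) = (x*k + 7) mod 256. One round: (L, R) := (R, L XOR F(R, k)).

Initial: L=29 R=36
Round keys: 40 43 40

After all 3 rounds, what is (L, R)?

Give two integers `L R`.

Answer: 97 149

Derivation:
Round 1 (k=40): L=36 R=186
Round 2 (k=43): L=186 R=97
Round 3 (k=40): L=97 R=149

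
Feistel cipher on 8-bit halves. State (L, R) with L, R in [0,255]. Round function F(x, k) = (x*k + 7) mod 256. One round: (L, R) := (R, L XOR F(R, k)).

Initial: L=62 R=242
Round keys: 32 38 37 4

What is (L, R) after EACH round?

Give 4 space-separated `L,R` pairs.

Answer: 242,121 121,15 15,75 75,60

Derivation:
Round 1 (k=32): L=242 R=121
Round 2 (k=38): L=121 R=15
Round 3 (k=37): L=15 R=75
Round 4 (k=4): L=75 R=60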